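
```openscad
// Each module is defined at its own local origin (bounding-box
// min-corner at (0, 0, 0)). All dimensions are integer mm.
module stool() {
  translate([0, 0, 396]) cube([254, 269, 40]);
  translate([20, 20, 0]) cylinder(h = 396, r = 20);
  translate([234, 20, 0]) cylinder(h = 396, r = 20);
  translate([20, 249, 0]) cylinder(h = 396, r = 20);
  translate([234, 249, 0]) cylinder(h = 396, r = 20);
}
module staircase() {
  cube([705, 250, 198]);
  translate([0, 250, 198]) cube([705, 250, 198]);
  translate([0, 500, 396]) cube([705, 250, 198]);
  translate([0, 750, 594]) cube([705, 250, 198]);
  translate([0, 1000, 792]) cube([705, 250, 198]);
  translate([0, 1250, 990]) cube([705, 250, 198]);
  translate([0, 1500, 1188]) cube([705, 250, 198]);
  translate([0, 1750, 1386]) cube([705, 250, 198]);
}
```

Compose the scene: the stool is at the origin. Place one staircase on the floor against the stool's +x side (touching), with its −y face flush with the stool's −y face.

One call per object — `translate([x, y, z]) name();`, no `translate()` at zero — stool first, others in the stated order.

stool();
translate([254, 0, 0]) staircase();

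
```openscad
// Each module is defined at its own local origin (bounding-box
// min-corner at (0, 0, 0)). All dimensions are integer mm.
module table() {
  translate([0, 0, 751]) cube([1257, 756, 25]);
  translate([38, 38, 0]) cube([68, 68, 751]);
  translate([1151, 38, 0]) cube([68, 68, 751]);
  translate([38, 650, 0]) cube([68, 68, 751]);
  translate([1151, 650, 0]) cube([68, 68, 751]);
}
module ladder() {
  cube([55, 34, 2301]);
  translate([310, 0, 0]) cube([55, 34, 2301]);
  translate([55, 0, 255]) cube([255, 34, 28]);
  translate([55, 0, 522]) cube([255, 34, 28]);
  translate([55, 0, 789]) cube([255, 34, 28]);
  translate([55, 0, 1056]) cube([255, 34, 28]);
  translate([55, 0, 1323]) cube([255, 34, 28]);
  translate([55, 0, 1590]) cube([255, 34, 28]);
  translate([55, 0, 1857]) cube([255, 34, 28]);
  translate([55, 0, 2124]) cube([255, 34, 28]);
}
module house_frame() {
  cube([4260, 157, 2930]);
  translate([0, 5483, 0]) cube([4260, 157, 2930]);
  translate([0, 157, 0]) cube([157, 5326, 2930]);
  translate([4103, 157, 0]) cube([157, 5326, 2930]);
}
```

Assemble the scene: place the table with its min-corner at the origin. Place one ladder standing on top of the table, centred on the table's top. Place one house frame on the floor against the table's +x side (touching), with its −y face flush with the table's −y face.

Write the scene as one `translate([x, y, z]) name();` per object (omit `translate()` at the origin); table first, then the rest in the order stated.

table();
translate([446, 361, 776]) ladder();
translate([1257, 0, 0]) house_frame();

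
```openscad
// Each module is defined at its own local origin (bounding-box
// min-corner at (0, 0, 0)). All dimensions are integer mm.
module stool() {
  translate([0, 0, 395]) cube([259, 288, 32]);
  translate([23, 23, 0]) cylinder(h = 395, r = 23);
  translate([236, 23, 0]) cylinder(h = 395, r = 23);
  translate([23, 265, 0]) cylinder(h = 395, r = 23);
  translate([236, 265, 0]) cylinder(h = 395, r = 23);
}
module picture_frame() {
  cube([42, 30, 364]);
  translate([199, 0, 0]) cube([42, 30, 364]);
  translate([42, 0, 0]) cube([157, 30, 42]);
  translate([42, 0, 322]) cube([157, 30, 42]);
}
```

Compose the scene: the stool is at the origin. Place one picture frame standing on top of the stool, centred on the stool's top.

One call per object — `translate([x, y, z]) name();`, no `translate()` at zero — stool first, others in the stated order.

stool();
translate([9, 129, 427]) picture_frame();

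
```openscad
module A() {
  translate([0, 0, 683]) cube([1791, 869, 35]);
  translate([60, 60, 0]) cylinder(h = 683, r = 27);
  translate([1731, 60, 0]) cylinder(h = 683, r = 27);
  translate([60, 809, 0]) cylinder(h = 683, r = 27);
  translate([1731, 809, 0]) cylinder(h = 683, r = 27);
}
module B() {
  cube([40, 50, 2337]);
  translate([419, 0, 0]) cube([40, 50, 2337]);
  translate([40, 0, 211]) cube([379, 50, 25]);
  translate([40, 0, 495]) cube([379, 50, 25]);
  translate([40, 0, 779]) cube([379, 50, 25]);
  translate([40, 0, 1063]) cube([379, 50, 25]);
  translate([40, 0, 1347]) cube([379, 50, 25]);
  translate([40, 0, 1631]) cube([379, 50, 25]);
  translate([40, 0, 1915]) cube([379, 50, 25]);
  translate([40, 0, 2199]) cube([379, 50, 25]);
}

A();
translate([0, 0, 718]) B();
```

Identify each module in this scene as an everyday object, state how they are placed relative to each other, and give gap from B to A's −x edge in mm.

The ladder's min-x is at 0; the table's min-x is 0; gap = 0 mm.

A is a table. B is a ladder. The ladder is on top of the table. The gap from the ladder to the table's −x edge is 0 mm.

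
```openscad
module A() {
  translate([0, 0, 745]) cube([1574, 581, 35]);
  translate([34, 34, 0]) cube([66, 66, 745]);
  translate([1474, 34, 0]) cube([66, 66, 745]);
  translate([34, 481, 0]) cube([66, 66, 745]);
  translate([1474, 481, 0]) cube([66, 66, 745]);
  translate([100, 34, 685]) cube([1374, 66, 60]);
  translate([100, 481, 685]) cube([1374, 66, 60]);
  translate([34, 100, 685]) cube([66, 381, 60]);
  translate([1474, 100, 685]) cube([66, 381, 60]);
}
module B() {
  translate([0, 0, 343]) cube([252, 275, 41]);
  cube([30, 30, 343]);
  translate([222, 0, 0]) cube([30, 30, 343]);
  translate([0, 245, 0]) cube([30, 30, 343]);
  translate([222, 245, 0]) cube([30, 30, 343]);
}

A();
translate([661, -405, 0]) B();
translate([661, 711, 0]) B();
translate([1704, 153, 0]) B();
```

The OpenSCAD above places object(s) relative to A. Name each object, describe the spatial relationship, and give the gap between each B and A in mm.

A is a table. B is a stool. Three stools sit around the table at the −y, +y, +x sides. The gap between each stool and the table is 130 mm.

Each stool's nearest face is 130 mm from the table's bounding box.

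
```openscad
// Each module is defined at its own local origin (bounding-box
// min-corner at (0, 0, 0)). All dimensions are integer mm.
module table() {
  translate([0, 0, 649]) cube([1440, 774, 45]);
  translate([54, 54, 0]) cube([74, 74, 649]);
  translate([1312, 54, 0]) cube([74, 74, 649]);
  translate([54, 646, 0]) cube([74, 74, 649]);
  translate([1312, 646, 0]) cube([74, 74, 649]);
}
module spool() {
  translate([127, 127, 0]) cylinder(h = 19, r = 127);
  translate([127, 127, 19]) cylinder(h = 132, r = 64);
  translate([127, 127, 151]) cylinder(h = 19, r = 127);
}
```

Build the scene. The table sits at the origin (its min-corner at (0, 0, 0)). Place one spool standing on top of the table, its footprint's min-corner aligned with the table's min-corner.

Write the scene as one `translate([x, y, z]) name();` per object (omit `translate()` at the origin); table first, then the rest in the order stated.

table();
translate([0, 0, 694]) spool();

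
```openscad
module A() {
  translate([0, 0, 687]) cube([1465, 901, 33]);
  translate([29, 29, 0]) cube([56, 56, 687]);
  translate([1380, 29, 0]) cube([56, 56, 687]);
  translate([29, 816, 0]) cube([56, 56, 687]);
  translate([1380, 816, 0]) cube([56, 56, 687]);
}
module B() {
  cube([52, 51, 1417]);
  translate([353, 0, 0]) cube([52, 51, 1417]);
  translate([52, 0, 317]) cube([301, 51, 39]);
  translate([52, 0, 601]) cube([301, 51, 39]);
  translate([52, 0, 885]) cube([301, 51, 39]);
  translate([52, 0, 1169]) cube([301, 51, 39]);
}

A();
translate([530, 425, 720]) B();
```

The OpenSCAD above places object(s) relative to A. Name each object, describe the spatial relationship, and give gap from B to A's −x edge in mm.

The ladder's min-x is at 530; the table's min-x is 0; gap = 530 mm.

A is a table. B is a ladder. The ladder is on top of the table, centred. The gap from the ladder to the table's −x edge is 530 mm.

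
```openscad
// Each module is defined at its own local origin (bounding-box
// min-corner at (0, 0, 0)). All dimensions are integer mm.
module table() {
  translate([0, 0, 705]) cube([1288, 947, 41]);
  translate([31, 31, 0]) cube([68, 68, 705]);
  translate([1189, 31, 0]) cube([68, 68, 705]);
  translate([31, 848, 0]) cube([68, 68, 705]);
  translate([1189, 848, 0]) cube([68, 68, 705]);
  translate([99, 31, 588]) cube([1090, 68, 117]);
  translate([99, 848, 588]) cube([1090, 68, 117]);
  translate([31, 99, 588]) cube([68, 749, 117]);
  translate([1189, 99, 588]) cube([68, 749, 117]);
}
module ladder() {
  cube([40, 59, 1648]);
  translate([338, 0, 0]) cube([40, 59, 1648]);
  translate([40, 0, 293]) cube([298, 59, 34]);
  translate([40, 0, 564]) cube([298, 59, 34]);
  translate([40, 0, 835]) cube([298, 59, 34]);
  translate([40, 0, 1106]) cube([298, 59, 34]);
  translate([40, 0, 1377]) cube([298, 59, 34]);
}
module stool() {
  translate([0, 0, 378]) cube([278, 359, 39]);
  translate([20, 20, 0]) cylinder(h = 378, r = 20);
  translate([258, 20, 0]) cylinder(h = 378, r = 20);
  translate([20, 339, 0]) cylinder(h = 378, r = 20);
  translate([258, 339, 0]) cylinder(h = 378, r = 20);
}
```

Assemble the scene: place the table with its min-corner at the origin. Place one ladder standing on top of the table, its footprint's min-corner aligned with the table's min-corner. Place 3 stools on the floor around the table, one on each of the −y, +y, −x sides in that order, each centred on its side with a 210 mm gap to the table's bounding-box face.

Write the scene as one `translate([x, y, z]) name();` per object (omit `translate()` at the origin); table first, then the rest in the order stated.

table();
translate([0, 0, 746]) ladder();
translate([505, -569, 0]) stool();
translate([505, 1157, 0]) stool();
translate([-488, 294, 0]) stool();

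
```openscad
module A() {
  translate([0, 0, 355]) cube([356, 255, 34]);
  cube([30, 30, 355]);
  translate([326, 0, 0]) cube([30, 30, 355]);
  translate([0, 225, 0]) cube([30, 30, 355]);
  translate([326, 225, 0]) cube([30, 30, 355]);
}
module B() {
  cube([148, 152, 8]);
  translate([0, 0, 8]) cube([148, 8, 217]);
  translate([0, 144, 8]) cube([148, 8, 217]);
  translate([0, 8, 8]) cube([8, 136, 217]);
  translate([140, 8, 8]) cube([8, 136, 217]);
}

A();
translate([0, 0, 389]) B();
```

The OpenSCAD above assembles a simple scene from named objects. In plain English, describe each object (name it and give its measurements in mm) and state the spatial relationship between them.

A is a four-legged stool. The seat is 356×255 mm, 34 mm thick, top at z = 389 mm. It stands on four square legs, each 30×30 mm in cross-section, from z = 0 to the seat underside, each flush with a corner of the seat.

B is an open-topped rectangular box: outside dimensions 148×152×225 mm, with a uniform wall and base thickness of 8 mm. The base is a full 148×152 slab on the floor; four walls sit on top of the base. The front and back walls (the −y and +y sides) span the full width; the two side walls fit between them.

The open box is on top of the stool.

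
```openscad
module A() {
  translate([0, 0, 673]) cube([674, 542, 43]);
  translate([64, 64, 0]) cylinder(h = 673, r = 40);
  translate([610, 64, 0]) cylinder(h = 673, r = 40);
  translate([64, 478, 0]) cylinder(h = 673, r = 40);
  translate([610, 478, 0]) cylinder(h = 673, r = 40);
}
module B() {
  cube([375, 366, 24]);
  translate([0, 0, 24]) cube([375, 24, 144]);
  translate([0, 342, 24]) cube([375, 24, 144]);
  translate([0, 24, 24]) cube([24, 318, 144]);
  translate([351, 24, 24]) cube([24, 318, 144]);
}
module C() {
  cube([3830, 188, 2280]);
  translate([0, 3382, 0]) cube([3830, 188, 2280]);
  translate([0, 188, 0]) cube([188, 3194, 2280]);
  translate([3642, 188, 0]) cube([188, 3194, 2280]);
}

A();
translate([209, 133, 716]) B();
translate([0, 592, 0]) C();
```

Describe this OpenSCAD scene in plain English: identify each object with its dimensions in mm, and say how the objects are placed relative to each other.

A is a table with a 674×542 mm rectangular top, 43 mm thick, top surface at z = 716 mm, supported by four round legs of 80 mm diameter, each leg's bounding box inset 24 mm from the nearest pair of top edges, running from the floor.

B is an open storage box with external size 375×366×168 mm and wall thickness 24 mm (the base is also 24 mm thick). The base covers the whole footprint; the four walls stand on the base, with the y-facing walls full-width and the x-facing walls fitting between their inner faces.

C is the wall frame of a small rectangular building: four walls, each 2280 mm tall and 188 mm thick, enclosing a footprint 3830 mm (x) by 3570 mm (y) outside-to-outside, with no floor or roof. The front and back walls (the −y and +y sides) span the full width; the two side walls fit between them.

The open box is on top of the table. The house frame is on the floor beside the table on its +y side.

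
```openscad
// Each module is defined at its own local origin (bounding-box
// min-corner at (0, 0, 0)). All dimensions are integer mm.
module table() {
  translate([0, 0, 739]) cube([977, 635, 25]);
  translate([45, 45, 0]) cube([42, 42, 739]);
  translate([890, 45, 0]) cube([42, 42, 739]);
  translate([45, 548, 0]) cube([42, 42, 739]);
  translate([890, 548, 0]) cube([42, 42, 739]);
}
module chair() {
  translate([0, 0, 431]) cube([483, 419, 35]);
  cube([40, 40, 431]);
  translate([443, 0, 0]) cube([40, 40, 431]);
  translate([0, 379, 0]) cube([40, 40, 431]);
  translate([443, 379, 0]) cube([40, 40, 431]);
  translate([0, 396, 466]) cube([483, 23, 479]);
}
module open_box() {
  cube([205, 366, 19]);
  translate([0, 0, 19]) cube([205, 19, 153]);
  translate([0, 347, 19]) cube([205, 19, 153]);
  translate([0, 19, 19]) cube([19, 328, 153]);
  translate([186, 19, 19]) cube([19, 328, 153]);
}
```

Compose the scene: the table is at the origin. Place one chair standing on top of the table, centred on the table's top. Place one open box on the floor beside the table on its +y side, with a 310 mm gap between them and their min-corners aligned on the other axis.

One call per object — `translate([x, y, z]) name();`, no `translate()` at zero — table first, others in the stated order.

table();
translate([247, 108, 764]) chair();
translate([0, 945, 0]) open_box();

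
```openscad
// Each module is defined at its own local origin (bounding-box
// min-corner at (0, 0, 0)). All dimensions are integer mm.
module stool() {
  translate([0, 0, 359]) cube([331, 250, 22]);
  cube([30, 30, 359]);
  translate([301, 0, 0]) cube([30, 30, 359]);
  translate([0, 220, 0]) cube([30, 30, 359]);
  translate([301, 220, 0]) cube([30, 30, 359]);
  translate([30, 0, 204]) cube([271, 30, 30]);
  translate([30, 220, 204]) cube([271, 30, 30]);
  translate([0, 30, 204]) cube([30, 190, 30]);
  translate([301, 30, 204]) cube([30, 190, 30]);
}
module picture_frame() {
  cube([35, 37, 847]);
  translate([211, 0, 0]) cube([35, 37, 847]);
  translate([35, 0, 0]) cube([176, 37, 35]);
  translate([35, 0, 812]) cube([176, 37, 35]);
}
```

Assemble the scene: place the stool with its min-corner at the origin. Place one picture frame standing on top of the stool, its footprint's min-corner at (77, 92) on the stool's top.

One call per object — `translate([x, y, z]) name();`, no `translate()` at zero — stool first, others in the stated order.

stool();
translate([77, 92, 381]) picture_frame();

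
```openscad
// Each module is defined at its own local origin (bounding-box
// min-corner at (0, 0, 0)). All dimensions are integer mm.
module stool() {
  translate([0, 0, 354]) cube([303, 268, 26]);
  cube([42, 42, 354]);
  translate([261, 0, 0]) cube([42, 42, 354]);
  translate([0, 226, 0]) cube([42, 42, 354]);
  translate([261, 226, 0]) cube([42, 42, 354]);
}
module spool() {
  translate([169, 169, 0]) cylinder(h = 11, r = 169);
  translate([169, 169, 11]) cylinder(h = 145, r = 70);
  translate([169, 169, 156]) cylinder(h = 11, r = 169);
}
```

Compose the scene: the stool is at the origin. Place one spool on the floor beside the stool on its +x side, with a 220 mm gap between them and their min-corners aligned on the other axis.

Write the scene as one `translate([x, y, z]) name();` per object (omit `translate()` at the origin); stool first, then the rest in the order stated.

stool();
translate([523, 0, 0]) spool();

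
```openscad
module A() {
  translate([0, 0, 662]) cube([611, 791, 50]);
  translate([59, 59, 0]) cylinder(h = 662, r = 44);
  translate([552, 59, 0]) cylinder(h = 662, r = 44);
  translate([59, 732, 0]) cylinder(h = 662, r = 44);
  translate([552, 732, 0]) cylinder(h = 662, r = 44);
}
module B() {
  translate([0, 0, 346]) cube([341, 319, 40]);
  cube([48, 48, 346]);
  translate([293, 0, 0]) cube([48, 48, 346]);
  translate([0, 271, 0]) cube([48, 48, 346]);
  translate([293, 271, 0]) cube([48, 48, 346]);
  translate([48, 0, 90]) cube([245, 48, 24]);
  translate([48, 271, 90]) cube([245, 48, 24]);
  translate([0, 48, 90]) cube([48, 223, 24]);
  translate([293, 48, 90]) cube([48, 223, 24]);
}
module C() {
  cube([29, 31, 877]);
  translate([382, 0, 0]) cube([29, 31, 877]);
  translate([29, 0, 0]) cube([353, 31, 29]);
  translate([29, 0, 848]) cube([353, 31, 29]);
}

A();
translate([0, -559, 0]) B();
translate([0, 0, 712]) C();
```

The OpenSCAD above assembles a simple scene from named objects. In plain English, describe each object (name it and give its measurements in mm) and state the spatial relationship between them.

A is a table with a 611×791 mm rectangular top, 50 mm thick, top surface at z = 712 mm, supported by four round legs of 88 mm diameter, each leg's bounding box inset 15 mm from the nearest pair of top edges, running from the floor.

B is a four-legged stool. The seat is 341×319 mm, 40 mm thick, top at z = 386 mm. It stands on four square legs, each 48×48 mm in cross-section, from z = 0 to the seat underside, each flush with a corner of the seat. Four stretchers, 48 mm wide and 24 mm tall, connect adjacent legs with their undersides at z = 90 mm, each running between the inner faces of the legs it joins and aligned with the legs' outer faces on the other axis.

C is a picture frame with a 353×819 mm rectangular opening (x by z) and a uniform 29 mm border on every side. Frame depth is 31 mm along y. It is built from two vertical stiles running the full outside height and two horizontal rails spanning the gap between the stiles.

The stool is on the floor beside the table on its −y side. The picture frame is on top of the table.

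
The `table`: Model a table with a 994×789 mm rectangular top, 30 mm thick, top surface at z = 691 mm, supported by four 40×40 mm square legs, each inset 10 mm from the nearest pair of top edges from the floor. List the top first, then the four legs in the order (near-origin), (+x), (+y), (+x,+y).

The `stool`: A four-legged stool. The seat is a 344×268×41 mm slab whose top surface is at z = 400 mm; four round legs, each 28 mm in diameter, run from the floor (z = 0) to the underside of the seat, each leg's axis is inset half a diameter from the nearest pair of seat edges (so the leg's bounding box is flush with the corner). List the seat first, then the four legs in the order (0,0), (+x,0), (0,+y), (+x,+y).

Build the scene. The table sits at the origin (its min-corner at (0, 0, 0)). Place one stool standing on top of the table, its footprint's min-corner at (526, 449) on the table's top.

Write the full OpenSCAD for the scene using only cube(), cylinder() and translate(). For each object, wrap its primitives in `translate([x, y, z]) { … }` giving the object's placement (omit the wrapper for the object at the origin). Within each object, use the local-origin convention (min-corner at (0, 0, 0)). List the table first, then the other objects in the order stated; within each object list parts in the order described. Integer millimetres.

translate([0, 0, 661]) cube([994, 789, 30]);
translate([10, 10, 0]) cube([40, 40, 661]);
translate([944, 10, 0]) cube([40, 40, 661]);
translate([10, 739, 0]) cube([40, 40, 661]);
translate([944, 739, 0]) cube([40, 40, 661]);
translate([526, 449, 691]) {
  translate([0, 0, 359]) cube([344, 268, 41]);
  translate([14, 14, 0]) cylinder(h = 359, r = 14);
  translate([330, 14, 0]) cylinder(h = 359, r = 14);
  translate([14, 254, 0]) cylinder(h = 359, r = 14);
  translate([330, 254, 0]) cylinder(h = 359, r = 14);
}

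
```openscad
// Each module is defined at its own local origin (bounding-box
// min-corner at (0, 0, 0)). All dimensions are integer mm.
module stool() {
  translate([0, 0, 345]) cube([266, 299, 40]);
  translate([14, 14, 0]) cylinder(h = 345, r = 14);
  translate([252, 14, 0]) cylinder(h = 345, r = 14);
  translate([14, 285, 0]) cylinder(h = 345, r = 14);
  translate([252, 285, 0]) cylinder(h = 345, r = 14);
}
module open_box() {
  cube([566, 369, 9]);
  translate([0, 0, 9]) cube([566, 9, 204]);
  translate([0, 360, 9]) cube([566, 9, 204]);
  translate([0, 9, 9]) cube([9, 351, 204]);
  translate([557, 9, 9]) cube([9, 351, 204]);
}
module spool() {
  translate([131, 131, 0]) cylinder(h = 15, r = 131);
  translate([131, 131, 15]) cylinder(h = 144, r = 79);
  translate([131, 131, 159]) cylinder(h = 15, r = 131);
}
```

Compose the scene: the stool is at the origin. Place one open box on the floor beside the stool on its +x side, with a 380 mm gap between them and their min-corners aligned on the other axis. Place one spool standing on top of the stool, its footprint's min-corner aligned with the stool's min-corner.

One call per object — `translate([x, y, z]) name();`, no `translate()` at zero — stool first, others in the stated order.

stool();
translate([646, 0, 0]) open_box();
translate([0, 0, 385]) spool();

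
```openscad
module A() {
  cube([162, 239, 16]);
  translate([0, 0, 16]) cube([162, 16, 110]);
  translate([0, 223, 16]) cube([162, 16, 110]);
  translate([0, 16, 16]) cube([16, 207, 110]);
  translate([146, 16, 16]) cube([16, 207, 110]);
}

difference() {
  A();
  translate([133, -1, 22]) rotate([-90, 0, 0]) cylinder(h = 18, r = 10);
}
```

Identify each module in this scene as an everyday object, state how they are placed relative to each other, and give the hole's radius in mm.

The subtracted cylinder has r = 10 mm.

A is an open box. The open box has a circular hole through its front wall. The hole's radius is 10 mm.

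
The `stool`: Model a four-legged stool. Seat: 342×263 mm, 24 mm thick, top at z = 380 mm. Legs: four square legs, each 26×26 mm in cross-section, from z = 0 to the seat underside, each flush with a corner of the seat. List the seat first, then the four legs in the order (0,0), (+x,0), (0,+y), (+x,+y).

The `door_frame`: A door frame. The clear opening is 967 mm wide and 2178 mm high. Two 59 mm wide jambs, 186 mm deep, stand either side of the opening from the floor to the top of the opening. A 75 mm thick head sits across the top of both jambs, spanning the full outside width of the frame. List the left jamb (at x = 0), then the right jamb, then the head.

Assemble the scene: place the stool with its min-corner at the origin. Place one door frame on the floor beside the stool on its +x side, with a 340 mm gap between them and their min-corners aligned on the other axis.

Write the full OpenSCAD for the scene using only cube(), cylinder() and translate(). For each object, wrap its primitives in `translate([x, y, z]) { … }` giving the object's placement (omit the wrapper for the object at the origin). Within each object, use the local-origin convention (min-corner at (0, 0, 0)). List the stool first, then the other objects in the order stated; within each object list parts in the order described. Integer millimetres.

translate([0, 0, 356]) cube([342, 263, 24]);
cube([26, 26, 356]);
translate([316, 0, 0]) cube([26, 26, 356]);
translate([0, 237, 0]) cube([26, 26, 356]);
translate([316, 237, 0]) cube([26, 26, 356]);
translate([682, 0, 0]) {
  cube([59, 186, 2178]);
  translate([1026, 0, 0]) cube([59, 186, 2178]);
  translate([0, 0, 2178]) cube([1085, 186, 75]);
}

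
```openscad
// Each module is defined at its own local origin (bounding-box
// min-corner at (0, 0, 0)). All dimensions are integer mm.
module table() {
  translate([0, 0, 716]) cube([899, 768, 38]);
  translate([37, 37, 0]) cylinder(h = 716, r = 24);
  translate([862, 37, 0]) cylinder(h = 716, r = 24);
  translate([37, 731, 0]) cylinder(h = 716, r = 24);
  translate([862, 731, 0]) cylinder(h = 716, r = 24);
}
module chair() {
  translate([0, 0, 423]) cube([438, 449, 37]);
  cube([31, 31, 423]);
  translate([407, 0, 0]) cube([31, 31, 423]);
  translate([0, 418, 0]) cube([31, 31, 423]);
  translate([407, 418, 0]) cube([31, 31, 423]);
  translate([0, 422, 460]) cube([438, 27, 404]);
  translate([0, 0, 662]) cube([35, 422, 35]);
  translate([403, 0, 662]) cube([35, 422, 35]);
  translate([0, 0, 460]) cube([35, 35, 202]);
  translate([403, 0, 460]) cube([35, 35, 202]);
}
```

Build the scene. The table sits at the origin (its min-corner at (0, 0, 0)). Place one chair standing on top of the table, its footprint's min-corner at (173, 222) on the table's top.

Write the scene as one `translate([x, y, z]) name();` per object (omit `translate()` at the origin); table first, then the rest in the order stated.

table();
translate([173, 222, 754]) chair();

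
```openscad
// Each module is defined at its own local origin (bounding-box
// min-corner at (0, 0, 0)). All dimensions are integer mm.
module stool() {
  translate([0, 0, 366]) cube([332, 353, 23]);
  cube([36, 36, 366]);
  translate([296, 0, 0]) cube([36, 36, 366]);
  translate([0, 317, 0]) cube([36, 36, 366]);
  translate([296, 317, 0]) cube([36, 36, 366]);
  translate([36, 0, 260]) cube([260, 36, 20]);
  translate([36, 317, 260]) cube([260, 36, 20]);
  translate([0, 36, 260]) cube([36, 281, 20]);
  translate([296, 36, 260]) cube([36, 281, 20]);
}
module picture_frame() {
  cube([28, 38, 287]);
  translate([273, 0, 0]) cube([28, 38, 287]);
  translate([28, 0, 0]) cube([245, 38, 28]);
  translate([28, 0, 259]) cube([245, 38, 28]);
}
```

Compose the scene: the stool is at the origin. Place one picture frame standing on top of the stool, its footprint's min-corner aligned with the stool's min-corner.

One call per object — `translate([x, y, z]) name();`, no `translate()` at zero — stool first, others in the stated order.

stool();
translate([0, 0, 389]) picture_frame();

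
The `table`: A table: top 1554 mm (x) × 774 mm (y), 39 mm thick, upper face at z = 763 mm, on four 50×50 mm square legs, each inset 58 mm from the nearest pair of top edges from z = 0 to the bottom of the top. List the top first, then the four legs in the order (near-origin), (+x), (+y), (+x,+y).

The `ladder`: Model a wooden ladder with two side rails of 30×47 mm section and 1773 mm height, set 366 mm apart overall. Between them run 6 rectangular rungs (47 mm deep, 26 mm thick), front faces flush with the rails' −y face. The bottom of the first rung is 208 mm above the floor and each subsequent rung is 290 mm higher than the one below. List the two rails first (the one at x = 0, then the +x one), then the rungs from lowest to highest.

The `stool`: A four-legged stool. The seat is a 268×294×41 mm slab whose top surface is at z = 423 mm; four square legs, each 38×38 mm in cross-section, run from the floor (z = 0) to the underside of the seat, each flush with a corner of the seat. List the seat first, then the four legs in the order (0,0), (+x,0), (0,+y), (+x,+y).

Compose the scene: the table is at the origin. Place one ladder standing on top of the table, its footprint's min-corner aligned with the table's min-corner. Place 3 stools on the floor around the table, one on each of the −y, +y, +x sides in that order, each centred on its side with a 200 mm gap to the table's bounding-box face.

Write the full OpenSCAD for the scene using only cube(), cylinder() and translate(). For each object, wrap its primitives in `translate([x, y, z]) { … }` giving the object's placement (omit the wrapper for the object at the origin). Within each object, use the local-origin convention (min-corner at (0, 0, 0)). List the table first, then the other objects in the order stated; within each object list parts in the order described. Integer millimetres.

translate([0, 0, 724]) cube([1554, 774, 39]);
translate([58, 58, 0]) cube([50, 50, 724]);
translate([1446, 58, 0]) cube([50, 50, 724]);
translate([58, 666, 0]) cube([50, 50, 724]);
translate([1446, 666, 0]) cube([50, 50, 724]);
translate([0, 0, 763]) {
  cube([30, 47, 1773]);
  translate([336, 0, 0]) cube([30, 47, 1773]);
  translate([30, 0, 208]) cube([306, 47, 26]);
  translate([30, 0, 498]) cube([306, 47, 26]);
  translate([30, 0, 788]) cube([306, 47, 26]);
  translate([30, 0, 1078]) cube([306, 47, 26]);
  translate([30, 0, 1368]) cube([306, 47, 26]);
  translate([30, 0, 1658]) cube([306, 47, 26]);
}
translate([643, -494, 0]) {
  translate([0, 0, 382]) cube([268, 294, 41]);
  cube([38, 38, 382]);
  translate([230, 0, 0]) cube([38, 38, 382]);
  translate([0, 256, 0]) cube([38, 38, 382]);
  translate([230, 256, 0]) cube([38, 38, 382]);
}
translate([643, 974, 0]) {
  translate([0, 0, 382]) cube([268, 294, 41]);
  cube([38, 38, 382]);
  translate([230, 0, 0]) cube([38, 38, 382]);
  translate([0, 256, 0]) cube([38, 38, 382]);
  translate([230, 256, 0]) cube([38, 38, 382]);
}
translate([1754, 240, 0]) {
  translate([0, 0, 382]) cube([268, 294, 41]);
  cube([38, 38, 382]);
  translate([230, 0, 0]) cube([38, 38, 382]);
  translate([0, 256, 0]) cube([38, 38, 382]);
  translate([230, 256, 0]) cube([38, 38, 382]);
}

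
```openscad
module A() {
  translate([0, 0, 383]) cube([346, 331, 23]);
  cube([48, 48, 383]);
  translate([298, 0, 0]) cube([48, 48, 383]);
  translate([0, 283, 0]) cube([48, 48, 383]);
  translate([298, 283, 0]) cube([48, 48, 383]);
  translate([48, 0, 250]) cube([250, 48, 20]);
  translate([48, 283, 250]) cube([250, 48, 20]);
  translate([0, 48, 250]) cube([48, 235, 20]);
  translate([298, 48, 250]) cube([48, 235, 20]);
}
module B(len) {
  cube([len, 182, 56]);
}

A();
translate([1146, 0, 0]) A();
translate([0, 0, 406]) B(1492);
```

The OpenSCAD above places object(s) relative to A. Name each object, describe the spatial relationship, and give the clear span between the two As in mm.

A is a stool. B is a beam. A beam spans the tops of two stools. The clear span between the two stools is 800 mm.

Second stool starts at x = 1146; first ends at x = 346; clear span = 1146 − 346 = 800 mm.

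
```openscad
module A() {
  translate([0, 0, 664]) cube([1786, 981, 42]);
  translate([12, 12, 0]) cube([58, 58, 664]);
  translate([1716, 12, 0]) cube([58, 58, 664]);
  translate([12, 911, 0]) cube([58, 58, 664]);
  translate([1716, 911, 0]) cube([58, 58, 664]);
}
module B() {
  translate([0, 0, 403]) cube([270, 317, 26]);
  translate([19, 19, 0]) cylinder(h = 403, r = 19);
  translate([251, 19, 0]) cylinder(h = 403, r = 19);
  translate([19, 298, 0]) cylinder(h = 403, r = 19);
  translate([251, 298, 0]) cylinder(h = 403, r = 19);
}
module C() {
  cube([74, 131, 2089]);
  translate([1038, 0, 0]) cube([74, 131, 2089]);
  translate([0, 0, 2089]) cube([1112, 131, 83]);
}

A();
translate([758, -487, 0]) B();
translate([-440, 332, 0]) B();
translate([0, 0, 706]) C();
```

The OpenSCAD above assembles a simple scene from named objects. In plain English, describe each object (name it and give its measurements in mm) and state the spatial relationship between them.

A is a table with a 1786×981 mm rectangular top, 42 mm thick, top surface at z = 706 mm, supported by four 58×58 mm square legs, each inset 12 mm from the nearest pair of top edges, running from the floor.

B is a four-legged stool. The seat is a 270×317×26 mm slab whose top surface is at z = 429 mm; four round legs, each 38 mm in diameter, run from the floor (z = 0) to the underside of the seat, each leg's axis is inset half a diameter from the nearest pair of seat edges (so the leg's bounding box is flush with the corner).

C is a door frame. The clear opening is 964 mm wide and 2089 mm high. Two 74 mm wide jambs, 131 mm deep, stand either side of the opening from the floor to the top of the opening. A 83 mm thick head sits across the top of both jambs, spanning the full outside width of the frame.

Two stools sit around the table at the −y, −x sides. The door frame is on top of the table.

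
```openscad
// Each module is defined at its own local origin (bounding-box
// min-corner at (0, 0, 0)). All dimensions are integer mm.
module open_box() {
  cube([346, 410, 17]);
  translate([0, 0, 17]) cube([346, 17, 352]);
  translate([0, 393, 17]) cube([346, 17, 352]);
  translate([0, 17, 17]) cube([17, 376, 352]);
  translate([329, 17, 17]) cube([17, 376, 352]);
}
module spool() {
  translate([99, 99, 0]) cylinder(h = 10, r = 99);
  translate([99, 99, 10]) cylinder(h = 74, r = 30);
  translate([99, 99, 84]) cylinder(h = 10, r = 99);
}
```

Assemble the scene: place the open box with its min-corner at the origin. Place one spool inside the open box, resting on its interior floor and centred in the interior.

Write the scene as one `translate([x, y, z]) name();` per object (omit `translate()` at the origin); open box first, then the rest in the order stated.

open_box();
translate([74, 106, 17]) spool();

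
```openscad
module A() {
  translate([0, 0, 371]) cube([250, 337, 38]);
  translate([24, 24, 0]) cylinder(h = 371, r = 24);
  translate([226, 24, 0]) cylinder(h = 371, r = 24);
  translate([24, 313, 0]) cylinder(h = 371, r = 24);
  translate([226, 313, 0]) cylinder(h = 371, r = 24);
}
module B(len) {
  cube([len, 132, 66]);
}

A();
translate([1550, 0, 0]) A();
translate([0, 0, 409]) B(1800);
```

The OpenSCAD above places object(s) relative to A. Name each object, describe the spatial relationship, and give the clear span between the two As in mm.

Second stool starts at x = 1550; first ends at x = 250; clear span = 1550 − 250 = 1300 mm.

A is a stool. B is a beam. A beam spans the tops of two stools. The clear span between the two stools is 1300 mm.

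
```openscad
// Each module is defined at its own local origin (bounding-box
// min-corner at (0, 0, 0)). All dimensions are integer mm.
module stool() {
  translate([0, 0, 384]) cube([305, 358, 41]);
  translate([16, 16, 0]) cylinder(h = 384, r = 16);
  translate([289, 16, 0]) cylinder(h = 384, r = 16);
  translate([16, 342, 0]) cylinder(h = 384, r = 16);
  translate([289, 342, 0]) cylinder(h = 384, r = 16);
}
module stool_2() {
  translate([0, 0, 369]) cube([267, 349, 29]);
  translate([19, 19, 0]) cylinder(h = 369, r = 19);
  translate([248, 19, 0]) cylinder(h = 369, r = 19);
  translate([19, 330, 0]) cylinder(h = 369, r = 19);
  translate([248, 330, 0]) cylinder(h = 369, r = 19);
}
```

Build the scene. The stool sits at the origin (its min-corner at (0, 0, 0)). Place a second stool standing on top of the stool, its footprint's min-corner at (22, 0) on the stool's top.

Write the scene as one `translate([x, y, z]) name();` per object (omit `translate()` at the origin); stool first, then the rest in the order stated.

stool();
translate([22, 0, 425]) stool_2();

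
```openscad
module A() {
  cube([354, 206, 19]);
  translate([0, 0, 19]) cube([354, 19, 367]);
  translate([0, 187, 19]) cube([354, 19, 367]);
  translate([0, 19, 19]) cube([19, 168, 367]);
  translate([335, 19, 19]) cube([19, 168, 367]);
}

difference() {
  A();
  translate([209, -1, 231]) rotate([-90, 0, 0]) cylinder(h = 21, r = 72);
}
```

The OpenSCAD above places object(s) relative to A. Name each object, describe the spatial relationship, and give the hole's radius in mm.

The subtracted cylinder has r = 72 mm.

A is an open box. The open box has a circular hole through its front wall. The hole's radius is 72 mm.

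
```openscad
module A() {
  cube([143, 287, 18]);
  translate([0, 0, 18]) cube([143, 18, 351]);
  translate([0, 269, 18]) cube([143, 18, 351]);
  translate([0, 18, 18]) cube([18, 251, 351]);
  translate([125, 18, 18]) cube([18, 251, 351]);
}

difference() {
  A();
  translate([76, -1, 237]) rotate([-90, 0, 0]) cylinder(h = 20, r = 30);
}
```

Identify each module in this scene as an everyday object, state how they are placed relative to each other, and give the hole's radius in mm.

A is an open box. The open box has a circular hole through its front wall. The hole's radius is 30 mm.

The subtracted cylinder has r = 30 mm.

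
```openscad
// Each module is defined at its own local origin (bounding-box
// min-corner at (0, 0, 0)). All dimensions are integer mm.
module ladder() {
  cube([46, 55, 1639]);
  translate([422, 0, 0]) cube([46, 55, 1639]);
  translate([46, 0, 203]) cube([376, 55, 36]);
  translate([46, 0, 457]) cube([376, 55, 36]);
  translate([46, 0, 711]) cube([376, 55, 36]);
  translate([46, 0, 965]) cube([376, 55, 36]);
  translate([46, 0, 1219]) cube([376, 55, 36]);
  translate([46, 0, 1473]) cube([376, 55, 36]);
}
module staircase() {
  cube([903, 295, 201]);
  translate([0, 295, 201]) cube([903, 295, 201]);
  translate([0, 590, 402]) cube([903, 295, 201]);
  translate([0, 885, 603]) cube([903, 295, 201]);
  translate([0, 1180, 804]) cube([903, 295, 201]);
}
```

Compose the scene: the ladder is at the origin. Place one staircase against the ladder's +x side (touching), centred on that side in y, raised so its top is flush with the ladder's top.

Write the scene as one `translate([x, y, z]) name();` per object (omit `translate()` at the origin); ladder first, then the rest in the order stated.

ladder();
translate([468, -710, 634]) staircase();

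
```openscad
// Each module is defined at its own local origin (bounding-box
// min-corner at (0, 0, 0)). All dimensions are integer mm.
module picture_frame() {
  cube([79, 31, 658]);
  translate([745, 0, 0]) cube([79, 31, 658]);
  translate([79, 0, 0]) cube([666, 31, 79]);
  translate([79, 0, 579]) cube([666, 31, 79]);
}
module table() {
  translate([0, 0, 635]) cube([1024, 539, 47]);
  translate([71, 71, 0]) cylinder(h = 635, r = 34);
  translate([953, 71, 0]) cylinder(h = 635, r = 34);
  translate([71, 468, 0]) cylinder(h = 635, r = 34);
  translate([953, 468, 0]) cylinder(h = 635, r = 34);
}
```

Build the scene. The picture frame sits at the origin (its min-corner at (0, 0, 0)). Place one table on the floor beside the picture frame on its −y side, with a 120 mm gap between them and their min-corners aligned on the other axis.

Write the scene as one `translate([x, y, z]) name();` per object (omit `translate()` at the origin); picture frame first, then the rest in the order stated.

picture_frame();
translate([0, -659, 0]) table();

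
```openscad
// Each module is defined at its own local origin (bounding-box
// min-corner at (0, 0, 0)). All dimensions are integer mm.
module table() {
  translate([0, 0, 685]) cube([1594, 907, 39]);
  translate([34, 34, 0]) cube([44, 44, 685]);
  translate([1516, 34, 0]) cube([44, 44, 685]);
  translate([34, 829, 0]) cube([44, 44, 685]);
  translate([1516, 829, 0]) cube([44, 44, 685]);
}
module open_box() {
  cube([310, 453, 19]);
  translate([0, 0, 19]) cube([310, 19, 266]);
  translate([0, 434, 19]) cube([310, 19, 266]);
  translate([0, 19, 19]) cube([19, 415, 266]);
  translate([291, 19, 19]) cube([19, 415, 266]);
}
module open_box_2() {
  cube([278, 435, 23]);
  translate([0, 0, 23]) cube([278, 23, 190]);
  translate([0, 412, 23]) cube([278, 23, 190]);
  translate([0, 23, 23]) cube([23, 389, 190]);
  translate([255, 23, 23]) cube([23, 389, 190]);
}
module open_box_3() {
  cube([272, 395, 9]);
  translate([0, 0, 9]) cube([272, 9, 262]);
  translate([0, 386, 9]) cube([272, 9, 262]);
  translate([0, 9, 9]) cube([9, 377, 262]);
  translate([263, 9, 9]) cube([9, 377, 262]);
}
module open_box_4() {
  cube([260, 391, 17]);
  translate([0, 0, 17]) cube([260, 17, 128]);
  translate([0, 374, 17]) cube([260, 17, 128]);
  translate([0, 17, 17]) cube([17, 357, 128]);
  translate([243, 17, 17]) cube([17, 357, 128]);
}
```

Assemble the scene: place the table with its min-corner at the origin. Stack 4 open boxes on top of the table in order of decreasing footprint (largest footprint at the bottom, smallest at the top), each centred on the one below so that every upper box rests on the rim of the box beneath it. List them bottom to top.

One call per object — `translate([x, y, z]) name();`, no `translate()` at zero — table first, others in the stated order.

table();
translate([642, 227, 724]) open_box();
translate([658, 236, 1009]) open_box_2();
translate([661, 256, 1222]) open_box_3();
translate([667, 258, 1493]) open_box_4();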